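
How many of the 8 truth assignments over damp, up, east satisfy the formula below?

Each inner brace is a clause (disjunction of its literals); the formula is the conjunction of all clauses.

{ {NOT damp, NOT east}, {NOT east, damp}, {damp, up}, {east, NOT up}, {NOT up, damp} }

There are 2^3 = 8 truth assignments over (damp, up, east).
Check each against the 5 clauses (columns in the order damp, up, east):
  F F F  ✗ fails (damp OR up)
  F F T  ✗ fails (NOT east OR damp)
  F T F  ✗ fails (east OR NOT up)
  F T T  ✗ fails (NOT east OR damp)
  T F F  ✓ satisfies all
  T F T  ✗ fails (NOT damp OR NOT east)
  T T F  ✗ fails (east OR NOT up)
  T T T  ✗ fails (NOT damp OR NOT east)
1 of the 8 rows is a model.

1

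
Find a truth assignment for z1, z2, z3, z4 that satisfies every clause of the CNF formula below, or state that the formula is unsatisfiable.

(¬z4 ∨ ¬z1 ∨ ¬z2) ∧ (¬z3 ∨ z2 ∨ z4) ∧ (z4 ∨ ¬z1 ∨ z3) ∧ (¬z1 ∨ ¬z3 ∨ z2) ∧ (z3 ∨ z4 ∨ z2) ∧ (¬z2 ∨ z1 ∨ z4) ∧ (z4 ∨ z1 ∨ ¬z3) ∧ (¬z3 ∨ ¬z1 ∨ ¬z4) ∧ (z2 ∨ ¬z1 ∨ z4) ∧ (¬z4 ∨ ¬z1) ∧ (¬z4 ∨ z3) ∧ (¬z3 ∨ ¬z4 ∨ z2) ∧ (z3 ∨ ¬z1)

Case z4 = True:
From the singleton clause (¬z1), z1 = False.
From the singleton clause (z3), z3 = True.
From the singleton clause (z2), z2 = True.
This assignment satisfies each clause.

z1 ↦ False, z2 ↦ True, z3 ↦ True, z4 ↦ True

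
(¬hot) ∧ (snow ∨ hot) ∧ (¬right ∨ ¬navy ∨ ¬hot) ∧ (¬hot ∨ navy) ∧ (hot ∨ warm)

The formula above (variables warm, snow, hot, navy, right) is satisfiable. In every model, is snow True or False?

True

Suppose snow = False.
Unit clause (¬hot) forces hot = False.
That conflicts with the unit clause (hot).
So every satisfying assignment has snow = True.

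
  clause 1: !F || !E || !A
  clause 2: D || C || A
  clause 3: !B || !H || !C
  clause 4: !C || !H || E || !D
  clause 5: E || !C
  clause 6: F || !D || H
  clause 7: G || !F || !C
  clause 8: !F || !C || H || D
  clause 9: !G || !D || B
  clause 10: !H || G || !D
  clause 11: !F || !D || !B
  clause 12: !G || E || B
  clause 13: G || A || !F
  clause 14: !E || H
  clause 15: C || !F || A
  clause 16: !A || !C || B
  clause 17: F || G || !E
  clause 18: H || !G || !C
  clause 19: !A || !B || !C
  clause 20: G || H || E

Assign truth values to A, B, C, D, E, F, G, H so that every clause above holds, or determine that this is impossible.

A ↦ false,  B ↦ true,  C ↦ false,  D ↦ true,  E ↦ true,  F ↦ false,  G ↦ true,  H ↦ true

Case E = true:
From the singleton clause (H), H = true.
Case F = false:
From the singleton clause (G), G = true.
Case B = true:
From the singleton clause (!C), C = false.
Case D = true:
Every clause is now satisfied; A is unconstrained.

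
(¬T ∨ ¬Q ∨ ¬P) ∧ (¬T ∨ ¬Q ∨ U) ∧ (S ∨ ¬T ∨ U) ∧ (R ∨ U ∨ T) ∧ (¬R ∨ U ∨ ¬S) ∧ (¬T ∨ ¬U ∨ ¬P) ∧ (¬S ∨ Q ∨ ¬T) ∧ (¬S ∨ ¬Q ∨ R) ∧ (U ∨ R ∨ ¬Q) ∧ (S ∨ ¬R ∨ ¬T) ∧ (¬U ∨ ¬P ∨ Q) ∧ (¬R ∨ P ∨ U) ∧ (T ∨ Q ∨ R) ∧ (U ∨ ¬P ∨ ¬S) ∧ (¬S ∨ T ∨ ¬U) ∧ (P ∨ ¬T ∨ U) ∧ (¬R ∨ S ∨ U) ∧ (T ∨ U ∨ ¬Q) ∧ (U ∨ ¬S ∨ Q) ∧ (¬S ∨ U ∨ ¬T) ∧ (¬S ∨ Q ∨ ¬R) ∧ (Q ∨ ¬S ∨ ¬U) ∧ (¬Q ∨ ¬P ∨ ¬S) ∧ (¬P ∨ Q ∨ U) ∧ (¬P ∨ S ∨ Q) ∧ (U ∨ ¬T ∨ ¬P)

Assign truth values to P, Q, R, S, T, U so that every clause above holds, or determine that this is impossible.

P ↦ True; Q ↦ True; R ↦ True; S ↦ False; T ↦ False; U ↦ True

Suppose T = False.
Suppose R = True.
Suppose U = True.
Unit clause (¬S) forces S = False.
Suppose P = True.
Unit clause (Q) forces Q = True.
All clauses are satisfied.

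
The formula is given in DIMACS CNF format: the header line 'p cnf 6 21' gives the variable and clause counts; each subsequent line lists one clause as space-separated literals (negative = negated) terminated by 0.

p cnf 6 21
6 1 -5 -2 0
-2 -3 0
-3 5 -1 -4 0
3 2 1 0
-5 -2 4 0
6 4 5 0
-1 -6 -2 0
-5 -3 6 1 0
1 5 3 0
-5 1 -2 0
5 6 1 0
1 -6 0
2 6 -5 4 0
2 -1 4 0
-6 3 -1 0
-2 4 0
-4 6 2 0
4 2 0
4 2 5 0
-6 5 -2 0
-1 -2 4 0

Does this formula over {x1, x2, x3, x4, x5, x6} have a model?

Try x2 = True.
(¬x3) alone gives x3 = False.
(x4) alone gives x4 = True.
Try x1 = True.
(¬x6) alone gives x6 = False.
No clause remains; x5 is free.
A satisfying assignment: x1: True, x2: True, x3: False, x4: True, x5: True, x6: False.

Yes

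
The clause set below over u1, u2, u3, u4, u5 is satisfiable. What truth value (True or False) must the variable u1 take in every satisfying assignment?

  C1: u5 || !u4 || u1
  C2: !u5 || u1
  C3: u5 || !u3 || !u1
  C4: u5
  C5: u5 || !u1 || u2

Suppose u1 = false.
From the singleton clause (!u5), u5 = false.
That conflicts with the unit clause (u5).
So every satisfying assignment has u1 = True.

True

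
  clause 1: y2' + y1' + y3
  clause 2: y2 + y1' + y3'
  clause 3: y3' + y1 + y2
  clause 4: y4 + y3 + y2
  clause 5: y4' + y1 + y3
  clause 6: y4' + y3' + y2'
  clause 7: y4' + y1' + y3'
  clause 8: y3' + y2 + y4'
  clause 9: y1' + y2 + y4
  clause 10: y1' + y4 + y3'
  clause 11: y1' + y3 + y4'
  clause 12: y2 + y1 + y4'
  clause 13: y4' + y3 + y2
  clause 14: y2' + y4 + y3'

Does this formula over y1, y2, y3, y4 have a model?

Case y2 = 1:
Case y1 = 0:
Case y4 = 0:
Unit clause (y3') forces y3 = 0.
All clauses are satisfied.
A satisfying assignment: y1: 0,  y2: 1,  y3: 0,  y4: 0.

Satisfiable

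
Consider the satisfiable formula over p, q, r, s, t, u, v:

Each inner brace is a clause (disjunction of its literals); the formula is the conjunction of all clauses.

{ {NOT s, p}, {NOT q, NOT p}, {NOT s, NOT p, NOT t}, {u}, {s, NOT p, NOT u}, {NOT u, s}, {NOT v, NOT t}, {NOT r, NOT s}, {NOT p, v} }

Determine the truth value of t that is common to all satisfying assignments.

False

Suppose t = true.
(u) alone gives u = true.
(s) alone gives s = true.
(p) alone gives p = true.
That conflicts with the unit clause (NOT p).
So every satisfying assignment has t = False.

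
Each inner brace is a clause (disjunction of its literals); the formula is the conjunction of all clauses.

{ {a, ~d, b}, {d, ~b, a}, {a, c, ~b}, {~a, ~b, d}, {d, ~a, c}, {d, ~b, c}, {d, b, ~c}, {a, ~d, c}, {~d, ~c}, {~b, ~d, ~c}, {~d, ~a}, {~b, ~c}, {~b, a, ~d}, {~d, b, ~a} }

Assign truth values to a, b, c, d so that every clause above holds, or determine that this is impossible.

a: 0; b: 0; c: 0; d: 0

Branch on d: set d = 0.
Branch on b: set b = 0.
(~c) alone gives c = 0.
(~a) alone gives a = 0.
This assignment satisfies each clause.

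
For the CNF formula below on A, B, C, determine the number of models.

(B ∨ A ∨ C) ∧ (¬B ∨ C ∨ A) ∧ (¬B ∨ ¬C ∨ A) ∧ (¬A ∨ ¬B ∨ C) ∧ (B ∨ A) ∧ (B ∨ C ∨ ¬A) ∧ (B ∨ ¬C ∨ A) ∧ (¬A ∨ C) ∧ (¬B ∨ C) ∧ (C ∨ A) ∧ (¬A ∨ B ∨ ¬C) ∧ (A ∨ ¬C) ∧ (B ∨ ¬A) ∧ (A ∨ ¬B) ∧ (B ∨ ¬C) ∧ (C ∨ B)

1

There are 2^3 = 8 truth assignments over (A, B, C).
Check each against the 16 clauses (columns in the order A, B, C):
  F F F  ✗ fails (B ∨ A ∨ C)
  F F T  ✗ fails (B ∨ A)
  F T F  ✗ fails (¬B ∨ C ∨ A)
  F T T  ✗ fails (¬B ∨ ¬C ∨ A)
  T F F  ✗ fails (B ∨ C ∨ ¬A)
  T F T  ✗ fails (¬A ∨ B ∨ ¬C)
  T T F  ✗ fails (¬A ∨ ¬B ∨ C)
  T T T  ✓ satisfies all
1 of the 8 rows is a model.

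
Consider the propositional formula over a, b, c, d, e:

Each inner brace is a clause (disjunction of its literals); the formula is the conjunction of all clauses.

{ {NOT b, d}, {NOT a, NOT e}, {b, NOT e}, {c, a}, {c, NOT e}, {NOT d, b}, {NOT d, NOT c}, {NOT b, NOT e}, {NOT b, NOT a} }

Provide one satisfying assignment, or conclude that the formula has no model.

a ↦ true,  b ↦ false,  c ↦ false,  d ↦ false,  e ↦ false

Branch on b: set b = false.
Unit clause (NOT e) forces e = false.
Unit clause (NOT d) forces d = false.
Branch on c: set c = false.
Unit clause (a) forces a = true.
This assignment satisfies each clause.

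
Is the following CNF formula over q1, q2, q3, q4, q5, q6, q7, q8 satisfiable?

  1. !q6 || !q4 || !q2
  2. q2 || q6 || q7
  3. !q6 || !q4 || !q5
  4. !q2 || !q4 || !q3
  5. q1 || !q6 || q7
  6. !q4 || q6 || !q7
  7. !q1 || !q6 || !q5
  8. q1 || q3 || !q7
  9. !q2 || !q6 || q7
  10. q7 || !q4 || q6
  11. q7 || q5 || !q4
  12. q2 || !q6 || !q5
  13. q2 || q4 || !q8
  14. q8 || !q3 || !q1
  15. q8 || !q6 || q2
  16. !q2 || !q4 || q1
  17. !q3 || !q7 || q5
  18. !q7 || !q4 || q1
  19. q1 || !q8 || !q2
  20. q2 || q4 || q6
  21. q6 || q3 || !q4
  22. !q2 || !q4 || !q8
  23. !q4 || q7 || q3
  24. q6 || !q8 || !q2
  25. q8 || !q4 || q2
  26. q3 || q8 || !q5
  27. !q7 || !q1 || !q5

Case q6 = true:
Case q4 = false:
Case q1 = false:
The clause (q7) is unit, so q7 = true.
The clause (q3) is unit, so q3 = true.
The clause (q5) is unit, so q5 = true.
The clause (q2) is unit, so q2 = true.
The clause (!q8) is unit, so q8 = false.
All clauses are satisfied.
A satisfying assignment: q1=false; q2=true; q3=true; q4=false; q5=true; q6=true; q7=true; q8=false.

Satisfiable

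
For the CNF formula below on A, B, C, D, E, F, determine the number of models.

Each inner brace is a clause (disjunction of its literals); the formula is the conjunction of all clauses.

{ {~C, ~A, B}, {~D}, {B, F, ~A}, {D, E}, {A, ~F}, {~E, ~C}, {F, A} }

3

There are 2^6 = 64 truth assignments over (A, B, C, D, E, F).
Split on C. With C = 1, the clauses containing C are satisfied and ~C drops from the rest; 0 of the 2^5 = 32 assignments to the other variables satisfy what remains.
With C = 0, by the same count on the reduced clause set, 3 assignments work.
(One model: A=T, B=F, C=F, D=F, E=T, F=T.)
Total: 0 + 3 = 3.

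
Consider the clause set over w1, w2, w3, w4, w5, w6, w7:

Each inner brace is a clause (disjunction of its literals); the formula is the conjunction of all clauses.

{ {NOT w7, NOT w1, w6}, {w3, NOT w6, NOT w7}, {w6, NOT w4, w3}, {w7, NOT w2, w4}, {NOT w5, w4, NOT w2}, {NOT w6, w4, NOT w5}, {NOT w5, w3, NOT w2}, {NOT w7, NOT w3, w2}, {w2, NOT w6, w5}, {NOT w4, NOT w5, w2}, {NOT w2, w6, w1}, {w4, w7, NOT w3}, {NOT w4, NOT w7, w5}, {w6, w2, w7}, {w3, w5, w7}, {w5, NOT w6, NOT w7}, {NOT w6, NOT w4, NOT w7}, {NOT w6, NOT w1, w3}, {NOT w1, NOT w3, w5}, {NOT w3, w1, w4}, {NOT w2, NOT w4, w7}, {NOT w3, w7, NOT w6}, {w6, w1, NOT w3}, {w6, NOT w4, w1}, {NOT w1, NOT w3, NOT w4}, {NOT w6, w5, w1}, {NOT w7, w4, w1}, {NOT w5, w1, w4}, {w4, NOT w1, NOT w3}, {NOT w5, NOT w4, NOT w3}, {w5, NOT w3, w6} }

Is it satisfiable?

No

Suppose w7 = false.
Suppose w2 = false.
From the singleton clause (w6), w6 = true.
From the singleton clause (w5), w5 = true.
From the singleton clause (w4), w4 = true.
But (NOT w4) is also a unit clause — contradiction.
Undo w2 and try w2 = true.
From the singleton clause (w4), w4 = true.
But (NOT w4) is also a unit clause — contradiction.
Neither w2 = true nor w2 = false works.
Undo w7 and try w7 = true.
Suppose w1 = false.
From the singleton clause (w4), w4 = true.
From the singleton clause (w5), w5 = true.
From the singleton clause (w2), w2 = true.
From the singleton clause (w3), w3 = true.
But (NOT w3) is also a unit clause — contradiction.
Undo w1 and try w1 = true.
From the singleton clause (w6), w6 = true.
From the singleton clause (w3), w3 = true.
From the singleton clause (w2), w2 = true.
From the singleton clause (w5), w5 = true.
From the singleton clause (w4), w4 = true.
But (NOT w4) is also a unit clause — contradiction.
Neither w1 = true nor w1 = false works.
Neither w7 = true nor w7 = false works.
No assignment satisfies every clause.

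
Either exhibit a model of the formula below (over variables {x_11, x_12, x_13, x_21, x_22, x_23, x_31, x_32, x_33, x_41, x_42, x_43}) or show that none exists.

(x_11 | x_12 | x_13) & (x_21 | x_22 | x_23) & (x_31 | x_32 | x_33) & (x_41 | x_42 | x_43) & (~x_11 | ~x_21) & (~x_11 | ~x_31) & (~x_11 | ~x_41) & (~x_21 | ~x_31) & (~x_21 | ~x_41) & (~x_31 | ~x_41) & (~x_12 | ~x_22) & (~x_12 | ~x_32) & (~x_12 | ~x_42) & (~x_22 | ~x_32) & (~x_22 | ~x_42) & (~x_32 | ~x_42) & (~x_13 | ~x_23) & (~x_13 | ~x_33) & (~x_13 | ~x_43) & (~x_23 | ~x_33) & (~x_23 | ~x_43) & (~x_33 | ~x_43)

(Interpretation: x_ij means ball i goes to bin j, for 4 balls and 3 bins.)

UNSATISFIABLE

Case x_11 = 0:
Case x_12 = 1:
Unit clause (~x_22) forces x_22 = 0.
Unit clause (~x_32) forces x_32 = 0.
Unit clause (~x_42) forces x_42 = 0.
Case x_21 = 1:
Unit clause (~x_31) forces x_31 = 0.
Unit clause (x_33) forces x_33 = 1.
Unit clause (~x_41) forces x_41 = 0.
Unit clause (x_43) forces x_43 = 1.
Now (~x_43) is unsatisfied and unit — conflict.
Backtrack on x_21: now try x_21 = 0.
Unit clause (x_23) forces x_23 = 1.
Unit clause (~x_13) forces x_13 = 0.
Unit clause (~x_33) forces x_33 = 0.
Unit clause (x_31) forces x_31 = 1.
Unit clause (~x_41) forces x_41 = 0.
Unit clause (x_43) forces x_43 = 1.
Now (~x_43) is unsatisfied and unit — conflict.
Both values of x_21 lead to a conflict.
Backtrack on x_12: now try x_12 = 0.
Unit clause (x_13) forces x_13 = 1.
Unit clause (~x_23) forces x_23 = 0.
Unit clause (~x_33) forces x_33 = 0.
Unit clause (~x_43) forces x_43 = 0.
Case x_21 = 1:
Unit clause (~x_31) forces x_31 = 0.
Unit clause (x_32) forces x_32 = 1.
Unit clause (~x_41) forces x_41 = 0.
Unit clause (x_42) forces x_42 = 1.
Now (~x_42) is unsatisfied and unit — conflict.
Backtrack on x_21: now try x_21 = 0.
Unit clause (x_22) forces x_22 = 1.
Unit clause (~x_32) forces x_32 = 0.
Unit clause (x_31) forces x_31 = 1.
Unit clause (~x_41) forces x_41 = 0.
Unit clause (x_42) forces x_42 = 1.
Now (~x_42) is unsatisfied and unit — conflict.
Both values of x_21 lead to a conflict.
Both values of x_12 lead to a conflict.
Backtrack on x_11: now try x_11 = 1.
Unit clause (~x_21) forces x_21 = 0.
Unit clause (~x_31) forces x_31 = 0.
Unit clause (~x_41) forces x_41 = 0.
Case x_22 = 1:
Unit clause (~x_12) forces x_12 = 0.
Unit clause (~x_32) forces x_32 = 0.
Unit clause (x_33) forces x_33 = 1.
Unit clause (~x_42) forces x_42 = 0.
Unit clause (x_43) forces x_43 = 1.
Now (~x_43) is unsatisfied and unit — conflict.
Backtrack on x_22: now try x_22 = 0.
Unit clause (x_23) forces x_23 = 1.
Unit clause (~x_13) forces x_13 = 0.
Unit clause (~x_33) forces x_33 = 0.
Unit clause (x_32) forces x_32 = 1.
Unit clause (~x_12) forces x_12 = 0.
Unit clause (~x_42) forces x_42 = 0.
Unit clause (x_43) forces x_43 = 1.
Now (~x_43) is unsatisfied and unit — conflict.
Both values of x_22 lead to a conflict.
Both values of x_11 lead to a conflict.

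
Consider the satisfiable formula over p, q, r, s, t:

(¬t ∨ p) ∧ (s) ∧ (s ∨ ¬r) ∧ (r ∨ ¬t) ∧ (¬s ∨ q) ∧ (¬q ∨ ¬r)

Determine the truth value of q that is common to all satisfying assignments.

Suppose q = False.
From the singleton clause (s), s = True.
Now (¬s) is unsatisfied and unit — conflict.
So every satisfying assignment has q = True.

True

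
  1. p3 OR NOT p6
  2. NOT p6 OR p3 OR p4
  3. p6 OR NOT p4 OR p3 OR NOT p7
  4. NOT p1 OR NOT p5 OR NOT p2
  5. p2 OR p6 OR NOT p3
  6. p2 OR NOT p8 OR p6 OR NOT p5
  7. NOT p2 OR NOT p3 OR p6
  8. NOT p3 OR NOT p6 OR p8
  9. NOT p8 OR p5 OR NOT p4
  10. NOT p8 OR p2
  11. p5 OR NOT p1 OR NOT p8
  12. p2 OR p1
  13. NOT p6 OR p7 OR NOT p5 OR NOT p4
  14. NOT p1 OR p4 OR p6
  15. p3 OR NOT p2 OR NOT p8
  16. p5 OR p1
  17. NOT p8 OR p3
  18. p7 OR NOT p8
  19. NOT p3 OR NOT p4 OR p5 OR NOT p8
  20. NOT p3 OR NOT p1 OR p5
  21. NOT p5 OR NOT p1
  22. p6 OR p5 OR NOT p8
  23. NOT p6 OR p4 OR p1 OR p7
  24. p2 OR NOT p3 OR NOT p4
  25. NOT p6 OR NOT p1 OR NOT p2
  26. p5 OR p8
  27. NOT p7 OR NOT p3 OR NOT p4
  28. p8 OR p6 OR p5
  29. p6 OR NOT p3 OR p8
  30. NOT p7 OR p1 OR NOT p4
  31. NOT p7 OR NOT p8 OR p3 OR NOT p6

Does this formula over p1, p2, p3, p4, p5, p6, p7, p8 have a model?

Yes

Branch on p3: set p3 = false.
From the singleton clause (NOT p6), p6 = false.
From the singleton clause (NOT p8), p8 = false.
From the singleton clause (p5), p5 = true.
From the singleton clause (NOT p1), p1 = false.
From the singleton clause (p2), p2 = true.
Branch on p4: set p4 = false.
All clauses hold; p7 can take either value.
A satisfying assignment: p1=false; p2=true; p3=false; p4=false; p5=true; p6=false; p7=false; p8=false.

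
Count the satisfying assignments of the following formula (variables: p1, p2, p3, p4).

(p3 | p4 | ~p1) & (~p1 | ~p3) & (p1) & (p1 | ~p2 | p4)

2

There are 2^4 = 16 truth assignments over (p1, p2, p3, p4).
Split on p4. With p4 = 1, the clauses containing p4 are satisfied and ~p4 drops from the rest; 2 of the 2^3 = 8 assignments to the other variables satisfy what remains.
With p4 = 0, by the same count on the reduced clause set, 0 assignments work.
(One model: p1=T, p2=F, p3=F, p4=T.)
Total: 2 + 0 = 2.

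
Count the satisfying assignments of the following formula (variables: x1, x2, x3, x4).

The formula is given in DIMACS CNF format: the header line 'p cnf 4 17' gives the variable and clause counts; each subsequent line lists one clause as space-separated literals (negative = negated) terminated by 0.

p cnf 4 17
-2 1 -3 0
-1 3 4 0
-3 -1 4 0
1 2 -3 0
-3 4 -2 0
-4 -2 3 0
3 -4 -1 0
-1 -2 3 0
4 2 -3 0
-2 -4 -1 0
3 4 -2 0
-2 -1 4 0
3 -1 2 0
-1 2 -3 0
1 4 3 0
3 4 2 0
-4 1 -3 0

There are 2^4 = 16 truth assignments over (x1, x2, x3, x4).
Split on x1. With x1 = True, the clauses containing x1 are satisfied and ¬x1 drops from the rest; 0 of the 2^3 = 8 assignments to the other variables satisfy what remains.
With x1 = False, by the same count on the reduced clause set, 1 assignment works.
(One model: x1=F, x2=F, x3=F, x4=T.)
Total: 0 + 1 = 1.

1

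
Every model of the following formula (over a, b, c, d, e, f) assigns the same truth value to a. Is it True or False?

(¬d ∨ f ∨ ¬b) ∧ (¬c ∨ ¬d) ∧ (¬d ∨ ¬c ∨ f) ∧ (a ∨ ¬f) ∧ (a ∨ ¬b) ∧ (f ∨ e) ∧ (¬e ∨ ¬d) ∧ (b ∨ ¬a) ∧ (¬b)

False

Suppose a = True.
Unit clause (b) forces b = True.
Now (¬b) is unsatisfied and unit — conflict.
So every satisfying assignment has a = False.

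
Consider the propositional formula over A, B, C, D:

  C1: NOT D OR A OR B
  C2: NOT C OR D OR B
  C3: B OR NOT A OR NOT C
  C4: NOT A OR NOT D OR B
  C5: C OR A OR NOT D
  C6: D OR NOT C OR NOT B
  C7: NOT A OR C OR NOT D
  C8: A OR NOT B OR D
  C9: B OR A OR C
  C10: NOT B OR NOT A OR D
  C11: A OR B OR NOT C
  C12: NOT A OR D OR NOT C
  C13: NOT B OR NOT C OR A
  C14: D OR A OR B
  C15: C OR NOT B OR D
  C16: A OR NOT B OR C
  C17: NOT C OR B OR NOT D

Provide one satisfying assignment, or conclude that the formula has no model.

Case D = false:
Case C = false:
From the singleton clause (NOT B), B = false.
From the singleton clause (A), A = true.
Every clause now holds.

A ↦ true; B ↦ false; C ↦ false; D ↦ false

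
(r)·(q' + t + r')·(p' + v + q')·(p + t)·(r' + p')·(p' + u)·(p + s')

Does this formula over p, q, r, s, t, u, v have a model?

The clause (r) is unit, so r = 1.
The clause (p') is unit, so p = 0.
The clause (t) is unit, so t = 1.
The clause (s') is unit, so s = 0.
No clause remains; q, u, v are free.
A satisfying assignment: p=0; q=0; r=1; s=0; t=1; u=0; v=1.

Satisfiable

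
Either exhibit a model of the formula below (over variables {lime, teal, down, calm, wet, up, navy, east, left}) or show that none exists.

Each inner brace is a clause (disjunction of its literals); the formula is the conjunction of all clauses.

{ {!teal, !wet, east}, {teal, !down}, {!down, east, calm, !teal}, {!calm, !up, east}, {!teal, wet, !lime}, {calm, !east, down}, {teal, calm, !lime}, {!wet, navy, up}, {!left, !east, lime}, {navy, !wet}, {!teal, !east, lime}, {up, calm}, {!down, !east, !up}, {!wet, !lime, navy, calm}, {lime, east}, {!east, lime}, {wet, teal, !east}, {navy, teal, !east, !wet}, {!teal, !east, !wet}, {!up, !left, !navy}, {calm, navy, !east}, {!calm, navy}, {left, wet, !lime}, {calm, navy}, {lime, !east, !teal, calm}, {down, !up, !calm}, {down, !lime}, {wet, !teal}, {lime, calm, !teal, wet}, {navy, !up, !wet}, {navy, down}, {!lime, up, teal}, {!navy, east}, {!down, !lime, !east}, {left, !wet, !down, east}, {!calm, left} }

UNSATISFIABLE

Branch on teal: set teal = true.
(wet) alone gives wet = true.
(east) alone gives east = true.
But (!east) is also a unit clause — contradiction.
Backtrack on teal: now try teal = false.
(!down) alone gives down = false.
(!lime) alone gives lime = false.
(east) alone gives east = true.
But (!east) is also a unit clause — contradiction.
Both values of teal lead to a conflict.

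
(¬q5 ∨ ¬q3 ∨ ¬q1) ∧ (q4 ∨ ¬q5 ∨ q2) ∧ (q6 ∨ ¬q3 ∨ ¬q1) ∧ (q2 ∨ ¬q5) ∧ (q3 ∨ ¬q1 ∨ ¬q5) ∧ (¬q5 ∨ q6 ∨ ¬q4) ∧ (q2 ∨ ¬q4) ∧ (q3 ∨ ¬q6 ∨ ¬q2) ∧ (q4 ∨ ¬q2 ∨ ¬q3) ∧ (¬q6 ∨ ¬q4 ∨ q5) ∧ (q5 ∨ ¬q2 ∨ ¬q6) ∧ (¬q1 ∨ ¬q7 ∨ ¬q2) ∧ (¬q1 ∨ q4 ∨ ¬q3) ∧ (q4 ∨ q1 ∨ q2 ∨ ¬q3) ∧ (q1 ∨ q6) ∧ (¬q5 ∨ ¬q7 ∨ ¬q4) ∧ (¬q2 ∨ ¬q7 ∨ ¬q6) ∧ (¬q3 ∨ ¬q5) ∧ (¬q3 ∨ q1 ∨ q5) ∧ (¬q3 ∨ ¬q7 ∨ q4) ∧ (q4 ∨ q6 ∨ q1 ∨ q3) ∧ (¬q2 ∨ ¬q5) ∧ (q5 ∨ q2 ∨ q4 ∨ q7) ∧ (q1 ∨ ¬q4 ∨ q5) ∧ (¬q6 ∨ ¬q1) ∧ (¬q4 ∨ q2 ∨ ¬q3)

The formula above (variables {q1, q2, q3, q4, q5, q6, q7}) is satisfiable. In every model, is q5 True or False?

False

Suppose q5 = True.
Unit clause (q2) forces q2 = True.
That conflicts with the unit clause (¬q2).
So every satisfying assignment has q5 = False.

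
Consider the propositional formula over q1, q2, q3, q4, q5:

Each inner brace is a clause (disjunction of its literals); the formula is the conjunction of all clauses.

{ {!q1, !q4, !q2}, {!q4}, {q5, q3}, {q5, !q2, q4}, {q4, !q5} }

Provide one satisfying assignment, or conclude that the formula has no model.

Unit clause (!q4) forces q4 = false.
Unit clause (!q5) forces q5 = false.
Unit clause (q3) forces q3 = true.
Unit clause (!q2) forces q2 = false.
All clauses hold; q1 can take either value.

q1 ↦ true; q2 ↦ false; q3 ↦ true; q4 ↦ false; q5 ↦ false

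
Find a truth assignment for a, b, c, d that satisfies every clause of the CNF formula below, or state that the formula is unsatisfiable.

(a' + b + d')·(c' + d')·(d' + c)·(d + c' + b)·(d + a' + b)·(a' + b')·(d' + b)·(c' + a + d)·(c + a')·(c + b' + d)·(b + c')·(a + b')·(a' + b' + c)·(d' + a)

a: 0, b: 0, c: 0, d: 0

Suppose c = 0.
(d') alone gives d = 0.
(a') alone gives a = 0.
(b') alone gives b = 0.
This assignment satisfies each clause.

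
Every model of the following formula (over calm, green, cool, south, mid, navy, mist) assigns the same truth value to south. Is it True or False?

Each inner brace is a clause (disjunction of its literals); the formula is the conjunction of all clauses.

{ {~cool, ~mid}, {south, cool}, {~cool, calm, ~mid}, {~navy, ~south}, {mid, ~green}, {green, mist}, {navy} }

False

Suppose south = 1.
Unit clause (~navy) forces navy = 0.
Now (navy) is unsatisfied and unit — conflict.
So every satisfying assignment has south = False.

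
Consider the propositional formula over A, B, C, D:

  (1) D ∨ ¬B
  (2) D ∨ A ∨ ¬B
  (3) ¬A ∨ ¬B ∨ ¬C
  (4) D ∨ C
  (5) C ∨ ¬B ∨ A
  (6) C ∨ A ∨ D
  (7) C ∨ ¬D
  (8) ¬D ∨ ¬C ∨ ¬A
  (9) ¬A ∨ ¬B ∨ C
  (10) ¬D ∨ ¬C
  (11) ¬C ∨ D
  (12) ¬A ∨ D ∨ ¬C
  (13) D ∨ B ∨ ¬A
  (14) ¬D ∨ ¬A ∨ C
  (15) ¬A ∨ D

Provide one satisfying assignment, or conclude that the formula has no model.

Case D = True:
From the singleton clause (C), C = True.
That conflicts with the unit clause (¬C).
Undo D and try D = False.
From the singleton clause (¬B), B = False.
From the singleton clause (C), C = True.
That conflicts with the unit clause (¬C).
Both values of D lead to a conflict.

UNSATISFIABLE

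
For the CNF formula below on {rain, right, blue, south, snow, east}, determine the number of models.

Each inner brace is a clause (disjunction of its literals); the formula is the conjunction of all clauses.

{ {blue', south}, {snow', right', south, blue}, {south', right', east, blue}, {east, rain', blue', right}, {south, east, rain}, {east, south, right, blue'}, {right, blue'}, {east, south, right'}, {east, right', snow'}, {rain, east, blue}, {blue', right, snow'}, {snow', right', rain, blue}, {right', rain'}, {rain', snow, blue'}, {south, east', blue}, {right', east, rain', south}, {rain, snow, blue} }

There are 2^6 = 64 truth assignments over (rain, right, blue, south, snow, east).
Split on blue. With blue = 1, the clauses containing blue are satisfied and blue' drops from the rest; 3 of the 2^5 = 32 assignments to the other variables satisfy what remains.
With blue = 0, by the same count on the reduced clause set, 7 assignments work.
(One model: rain=F, right=F, blue=F, south=T, snow=T, east=T.)
Total: 3 + 7 = 10.

10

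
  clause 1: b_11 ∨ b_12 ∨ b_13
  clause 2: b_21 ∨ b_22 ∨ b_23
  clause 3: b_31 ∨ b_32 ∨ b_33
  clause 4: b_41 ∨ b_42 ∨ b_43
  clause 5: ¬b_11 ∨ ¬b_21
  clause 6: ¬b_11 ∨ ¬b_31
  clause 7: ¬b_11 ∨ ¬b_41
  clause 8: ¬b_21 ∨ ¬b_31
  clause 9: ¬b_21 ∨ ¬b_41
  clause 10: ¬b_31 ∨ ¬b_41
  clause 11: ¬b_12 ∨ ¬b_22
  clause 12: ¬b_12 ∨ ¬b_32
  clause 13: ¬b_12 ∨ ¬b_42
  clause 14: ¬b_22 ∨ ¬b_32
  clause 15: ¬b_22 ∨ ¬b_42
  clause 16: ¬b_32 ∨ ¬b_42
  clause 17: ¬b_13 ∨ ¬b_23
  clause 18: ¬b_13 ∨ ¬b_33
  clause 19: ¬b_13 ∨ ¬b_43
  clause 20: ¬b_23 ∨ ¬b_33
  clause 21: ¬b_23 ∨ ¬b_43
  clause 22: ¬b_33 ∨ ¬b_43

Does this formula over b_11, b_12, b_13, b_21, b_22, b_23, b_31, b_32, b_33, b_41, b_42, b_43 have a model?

Suppose b_11 = False.
Suppose b_12 = True.
(¬b_22) alone gives b_22 = False.
(¬b_32) alone gives b_32 = False.
(¬b_42) alone gives b_42 = False.
Suppose b_21 = True.
(¬b_31) alone gives b_31 = False.
(b_33) alone gives b_33 = True.
(¬b_41) alone gives b_41 = False.
(b_43) alone gives b_43 = True.
That conflicts with the unit clause (¬b_43).
That branch fails; take b_21 = False instead.
(b_23) alone gives b_23 = True.
(¬b_13) alone gives b_13 = False.
(¬b_33) alone gives b_33 = False.
(b_31) alone gives b_31 = True.
(¬b_41) alone gives b_41 = False.
(b_43) alone gives b_43 = True.
That conflicts with the unit clause (¬b_43).
Both values of b_21 lead to a conflict.
That branch fails; take b_12 = False instead.
(b_13) alone gives b_13 = True.
(¬b_23) alone gives b_23 = False.
(¬b_33) alone gives b_33 = False.
(¬b_43) alone gives b_43 = False.
Suppose b_21 = True.
(¬b_31) alone gives b_31 = False.
(b_32) alone gives b_32 = True.
(¬b_41) alone gives b_41 = False.
(b_42) alone gives b_42 = True.
That conflicts with the unit clause (¬b_42).
That branch fails; take b_21 = False instead.
(b_22) alone gives b_22 = True.
(¬b_32) alone gives b_32 = False.
(b_31) alone gives b_31 = True.
(¬b_41) alone gives b_41 = False.
(b_42) alone gives b_42 = True.
That conflicts with the unit clause (¬b_42).
Both values of b_21 lead to a conflict.
Both values of b_12 lead to a conflict.
That branch fails; take b_11 = True instead.
(¬b_21) alone gives b_21 = False.
(¬b_31) alone gives b_31 = False.
(¬b_41) alone gives b_41 = False.
Suppose b_22 = True.
(¬b_12) alone gives b_12 = False.
(¬b_32) alone gives b_32 = False.
(b_33) alone gives b_33 = True.
(¬b_42) alone gives b_42 = False.
(b_43) alone gives b_43 = True.
That conflicts with the unit clause (¬b_43).
That branch fails; take b_22 = False instead.
(b_23) alone gives b_23 = True.
(¬b_13) alone gives b_13 = False.
(¬b_33) alone gives b_33 = False.
(b_32) alone gives b_32 = True.
(¬b_12) alone gives b_12 = False.
(¬b_42) alone gives b_42 = False.
(b_43) alone gives b_43 = True.
That conflicts with the unit clause (¬b_43).
Both values of b_22 lead to a conflict.
Both values of b_11 lead to a conflict.
No assignment satisfies every clause.

No, unsatisfiable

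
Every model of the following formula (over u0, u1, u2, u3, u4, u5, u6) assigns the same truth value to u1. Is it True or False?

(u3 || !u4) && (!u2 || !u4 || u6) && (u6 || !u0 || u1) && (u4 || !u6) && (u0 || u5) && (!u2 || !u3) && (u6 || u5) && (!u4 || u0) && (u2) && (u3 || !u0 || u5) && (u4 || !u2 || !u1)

False

Suppose u1 = true.
Unit clause (u2) forces u2 = true.
Unit clause (!u3) forces u3 = false.
Unit clause (!u4) forces u4 = false.
But (u4) is also a unit clause — contradiction.
So every satisfying assignment has u1 = False.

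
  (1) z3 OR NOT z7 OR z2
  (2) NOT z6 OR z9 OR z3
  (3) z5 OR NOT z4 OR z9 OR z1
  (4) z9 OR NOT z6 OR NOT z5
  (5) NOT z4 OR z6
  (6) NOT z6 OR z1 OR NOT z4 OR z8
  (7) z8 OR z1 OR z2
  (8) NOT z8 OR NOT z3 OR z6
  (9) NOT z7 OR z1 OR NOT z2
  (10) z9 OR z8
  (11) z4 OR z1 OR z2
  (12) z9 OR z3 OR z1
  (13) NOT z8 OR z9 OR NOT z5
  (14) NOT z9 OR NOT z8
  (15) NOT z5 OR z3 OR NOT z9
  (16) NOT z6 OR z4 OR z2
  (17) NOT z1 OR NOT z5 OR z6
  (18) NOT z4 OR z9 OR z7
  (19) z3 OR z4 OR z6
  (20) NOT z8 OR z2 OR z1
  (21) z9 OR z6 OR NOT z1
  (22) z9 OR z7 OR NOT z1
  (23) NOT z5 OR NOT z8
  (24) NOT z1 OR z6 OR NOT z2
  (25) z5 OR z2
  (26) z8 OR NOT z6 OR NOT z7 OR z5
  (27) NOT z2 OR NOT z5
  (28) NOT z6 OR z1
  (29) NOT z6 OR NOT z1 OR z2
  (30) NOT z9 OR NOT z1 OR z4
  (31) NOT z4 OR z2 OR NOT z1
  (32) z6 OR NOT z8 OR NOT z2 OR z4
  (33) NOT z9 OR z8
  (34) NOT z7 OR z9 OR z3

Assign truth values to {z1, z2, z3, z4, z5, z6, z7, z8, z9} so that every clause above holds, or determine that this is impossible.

z1 ↦ true,  z2 ↦ true,  z3 ↦ true,  z4 ↦ true,  z5 ↦ false,  z6 ↦ true,  z7 ↦ true,  z8 ↦ true,  z9 ↦ false

Suppose z4 = true.
(z6) alone gives z6 = true.
(z1) alone gives z1 = true.
(z2) alone gives z2 = true.
(NOT z5) alone gives z5 = false.
Suppose z9 = false.
(z3) alone gives z3 = true.
(z8) alone gives z8 = true.
(z7) alone gives z7 = true.
All clauses are satisfied.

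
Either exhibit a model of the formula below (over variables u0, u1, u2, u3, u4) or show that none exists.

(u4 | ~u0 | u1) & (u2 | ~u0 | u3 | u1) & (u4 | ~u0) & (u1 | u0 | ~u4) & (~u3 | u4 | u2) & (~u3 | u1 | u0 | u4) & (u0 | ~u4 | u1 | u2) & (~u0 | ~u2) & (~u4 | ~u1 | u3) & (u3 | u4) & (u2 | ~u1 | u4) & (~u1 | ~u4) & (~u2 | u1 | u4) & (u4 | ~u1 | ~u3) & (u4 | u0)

u0=1, u1=0, u2=0, u3=1, u4=1

Try u4 = 1.
The clause (~u1) is unit, so u1 = 0.
The clause (u0) is unit, so u0 = 1.
The clause (~u2) is unit, so u2 = 0.
The clause (u3) is unit, so u3 = 1.
Every clause now holds.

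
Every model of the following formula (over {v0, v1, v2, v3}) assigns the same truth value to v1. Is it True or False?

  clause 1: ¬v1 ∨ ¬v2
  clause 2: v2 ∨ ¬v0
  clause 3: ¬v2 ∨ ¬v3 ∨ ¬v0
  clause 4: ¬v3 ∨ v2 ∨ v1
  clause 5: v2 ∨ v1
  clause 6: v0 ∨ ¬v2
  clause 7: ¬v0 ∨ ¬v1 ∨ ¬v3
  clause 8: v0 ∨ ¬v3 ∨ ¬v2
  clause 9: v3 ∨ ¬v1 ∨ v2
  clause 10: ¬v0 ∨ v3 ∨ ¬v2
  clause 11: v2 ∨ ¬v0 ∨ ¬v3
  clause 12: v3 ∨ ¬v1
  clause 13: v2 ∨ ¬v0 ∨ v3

Suppose v1 = False.
(v2) alone gives v2 = True.
(v0) alone gives v0 = True.
(¬v3) alone gives v3 = False.
But (v3) is also a unit clause — contradiction.
So every satisfying assignment has v1 = True.

True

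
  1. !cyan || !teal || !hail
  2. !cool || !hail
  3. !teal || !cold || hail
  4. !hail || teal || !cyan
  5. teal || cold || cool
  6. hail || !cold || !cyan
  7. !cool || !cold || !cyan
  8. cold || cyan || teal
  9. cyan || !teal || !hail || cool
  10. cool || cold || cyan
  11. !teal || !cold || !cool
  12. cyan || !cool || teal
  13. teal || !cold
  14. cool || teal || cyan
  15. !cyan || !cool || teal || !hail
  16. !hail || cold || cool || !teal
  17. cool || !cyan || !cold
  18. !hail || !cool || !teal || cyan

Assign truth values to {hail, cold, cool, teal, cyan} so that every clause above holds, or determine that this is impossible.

hail: false, cold: false, cool: true, teal: false, cyan: true

Case cool = true:
The clause (!hail) is unit, so hail = false.
Case teal = false:
The clause (cyan) is unit, so cyan = true.
The clause (!cold) is unit, so cold = false.
This assignment satisfies each clause.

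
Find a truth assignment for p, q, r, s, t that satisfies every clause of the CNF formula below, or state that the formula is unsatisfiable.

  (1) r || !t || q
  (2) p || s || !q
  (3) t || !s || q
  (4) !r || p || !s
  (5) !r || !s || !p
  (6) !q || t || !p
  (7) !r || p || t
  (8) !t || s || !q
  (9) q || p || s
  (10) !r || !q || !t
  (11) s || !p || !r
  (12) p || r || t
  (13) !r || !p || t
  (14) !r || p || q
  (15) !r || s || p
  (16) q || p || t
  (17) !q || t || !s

p: true,  q: true,  r: false,  s: true,  t: true

Suppose r = false.
Suppose t = true.
Unit clause (q) forces q = true.
Unit clause (s) forces s = true.
No clause remains; p is free.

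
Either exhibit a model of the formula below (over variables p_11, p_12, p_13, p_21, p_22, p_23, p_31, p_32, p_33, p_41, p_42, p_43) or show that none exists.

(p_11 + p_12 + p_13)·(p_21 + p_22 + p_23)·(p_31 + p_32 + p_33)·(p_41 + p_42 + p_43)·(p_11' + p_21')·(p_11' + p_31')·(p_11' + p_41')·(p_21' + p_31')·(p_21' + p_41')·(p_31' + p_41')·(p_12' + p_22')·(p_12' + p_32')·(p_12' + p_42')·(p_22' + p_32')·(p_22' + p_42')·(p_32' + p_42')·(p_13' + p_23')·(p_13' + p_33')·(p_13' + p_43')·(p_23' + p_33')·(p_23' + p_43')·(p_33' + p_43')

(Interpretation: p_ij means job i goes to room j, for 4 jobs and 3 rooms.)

UNSATISFIABLE

Try p_11 = 0.
Try p_12 = 1.
Unit clause (p_22') forces p_22 = 0.
Unit clause (p_32') forces p_32 = 0.
Unit clause (p_42') forces p_42 = 0.
Try p_21 = 1.
Unit clause (p_31') forces p_31 = 0.
Unit clause (p_33) forces p_33 = 1.
Unit clause (p_41') forces p_41 = 0.
Unit clause (p_43) forces p_43 = 1.
Now (p_43') is unsatisfied and unit — conflict.
So p_21 must be the other value — set p_21 = 0.
Unit clause (p_23) forces p_23 = 1.
Unit clause (p_13') forces p_13 = 0.
Unit clause (p_33') forces p_33 = 0.
Unit clause (p_31) forces p_31 = 1.
Unit clause (p_41') forces p_41 = 0.
Unit clause (p_43) forces p_43 = 1.
Now (p_43') is unsatisfied and unit — conflict.
Neither p_21 = 1 nor p_21 = 0 works.
So p_12 must be the other value — set p_12 = 0.
Unit clause (p_13) forces p_13 = 1.
Unit clause (p_23') forces p_23 = 0.
Unit clause (p_33') forces p_33 = 0.
Unit clause (p_43') forces p_43 = 0.
Try p_21 = 1.
Unit clause (p_31') forces p_31 = 0.
Unit clause (p_32) forces p_32 = 1.
Unit clause (p_41') forces p_41 = 0.
Unit clause (p_42) forces p_42 = 1.
Now (p_42') is unsatisfied and unit — conflict.
So p_21 must be the other value — set p_21 = 0.
Unit clause (p_22) forces p_22 = 1.
Unit clause (p_32') forces p_32 = 0.
Unit clause (p_31) forces p_31 = 1.
Unit clause (p_41') forces p_41 = 0.
Unit clause (p_42) forces p_42 = 1.
Now (p_42') is unsatisfied and unit — conflict.
Neither p_21 = 1 nor p_21 = 0 works.
Neither p_12 = 1 nor p_12 = 0 works.
So p_11 must be the other value — set p_11 = 1.
Unit clause (p_21') forces p_21 = 0.
Unit clause (p_31') forces p_31 = 0.
Unit clause (p_41') forces p_41 = 0.
Try p_22 = 1.
Unit clause (p_12') forces p_12 = 0.
Unit clause (p_32') forces p_32 = 0.
Unit clause (p_33) forces p_33 = 1.
Unit clause (p_42') forces p_42 = 0.
Unit clause (p_43) forces p_43 = 1.
Now (p_43') is unsatisfied and unit — conflict.
So p_22 must be the other value — set p_22 = 0.
Unit clause (p_23) forces p_23 = 1.
Unit clause (p_13') forces p_13 = 0.
Unit clause (p_33') forces p_33 = 0.
Unit clause (p_32) forces p_32 = 1.
Unit clause (p_12') forces p_12 = 0.
Unit clause (p_42') forces p_42 = 0.
Unit clause (p_43) forces p_43 = 1.
Now (p_43') is unsatisfied and unit — conflict.
Neither p_22 = 1 nor p_22 = 0 works.
Neither p_11 = 1 nor p_11 = 0 works.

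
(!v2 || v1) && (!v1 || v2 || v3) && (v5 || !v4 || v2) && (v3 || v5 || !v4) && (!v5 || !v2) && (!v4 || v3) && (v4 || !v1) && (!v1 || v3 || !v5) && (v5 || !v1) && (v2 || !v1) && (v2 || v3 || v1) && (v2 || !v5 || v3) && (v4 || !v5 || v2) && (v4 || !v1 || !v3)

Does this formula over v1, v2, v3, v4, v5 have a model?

Branch on v2: set v2 = false.
The clause (!v1) is unit, so v1 = false.
The clause (v3) is unit, so v3 = true.
Branch on v5: set v5 = false.
The clause (!v4) is unit, so v4 = false.
All clauses are satisfied.
A satisfying assignment: v1: false, v2: false, v3: true, v4: false, v5: false.

Satisfiable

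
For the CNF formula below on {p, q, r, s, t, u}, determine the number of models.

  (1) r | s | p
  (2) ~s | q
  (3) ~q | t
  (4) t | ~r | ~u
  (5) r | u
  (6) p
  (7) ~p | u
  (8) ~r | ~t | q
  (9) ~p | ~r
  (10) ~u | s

1

There are 2^6 = 64 truth assignments over (p, q, r, s, t, u).
Split on r. With r = 1, the clauses containing r are satisfied and ~r drops from the rest; 0 of the 2^5 = 32 assignments to the other variables satisfy what remains.
With r = 0, by the same count on the reduced clause set, 1 assignment works.
(One model: p=T, q=T, r=F, s=T, t=T, u=T.)
Total: 0 + 1 = 1.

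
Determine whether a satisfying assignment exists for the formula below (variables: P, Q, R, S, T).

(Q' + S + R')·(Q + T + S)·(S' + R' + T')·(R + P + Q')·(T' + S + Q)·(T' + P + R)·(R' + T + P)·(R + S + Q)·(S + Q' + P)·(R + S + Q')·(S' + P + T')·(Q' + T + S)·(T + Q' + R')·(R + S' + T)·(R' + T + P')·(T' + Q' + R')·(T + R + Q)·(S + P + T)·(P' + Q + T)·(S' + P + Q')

Case Q = 1:
Case S = 1:
From the singleton clause (P), P = 1.
Case R = 0:
From the singleton clause (T), T = 1.
This assignment satisfies each clause.
A satisfying assignment: P ↦ 1; Q ↦ 1; R ↦ 0; S ↦ 1; T ↦ 1.

Yes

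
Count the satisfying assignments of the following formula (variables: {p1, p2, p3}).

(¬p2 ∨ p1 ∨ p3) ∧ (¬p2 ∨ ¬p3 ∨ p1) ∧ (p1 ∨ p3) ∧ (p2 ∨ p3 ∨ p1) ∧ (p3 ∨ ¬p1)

There are 2^3 = 8 truth assignments over (p1, p2, p3).
Split on p3. With p3 = True, the clauses containing p3 are satisfied and ¬p3 drops from the rest; 3 of the 2^2 = 4 assignments to the other variables satisfy what remains.
With p3 = False, by the same count on the reduced clause set, 0 assignments work.
(One model: p1=F, p2=F, p3=T.)
Total: 3 + 0 = 3.

3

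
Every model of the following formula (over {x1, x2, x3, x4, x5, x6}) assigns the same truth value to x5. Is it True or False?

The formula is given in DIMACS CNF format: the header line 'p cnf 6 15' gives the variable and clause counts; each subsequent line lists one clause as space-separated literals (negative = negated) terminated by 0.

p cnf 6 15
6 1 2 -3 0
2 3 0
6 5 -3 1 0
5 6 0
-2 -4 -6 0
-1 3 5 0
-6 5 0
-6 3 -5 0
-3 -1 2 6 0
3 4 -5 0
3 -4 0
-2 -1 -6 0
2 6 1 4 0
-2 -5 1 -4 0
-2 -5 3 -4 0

True

Suppose x5 = False.
From the singleton clause (x6), x6 = True.
Now (¬x6) is unsatisfied and unit — conflict.
So every satisfying assignment has x5 = True.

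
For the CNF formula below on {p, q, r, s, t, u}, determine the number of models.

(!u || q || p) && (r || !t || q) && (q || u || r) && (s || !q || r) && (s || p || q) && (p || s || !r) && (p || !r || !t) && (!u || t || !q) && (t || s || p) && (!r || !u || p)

24

There are 2^6 = 64 truth assignments over (p, q, r, s, t, u).
Split on u. With u = true, the clauses containing u are satisfied and !u drops from the rest; 10 of the 2^5 = 32 assignments to the other variables satisfy what remains.
With u = false, by the same count on the reduced clause set, 14 assignments work.
(One model: p=F, q=F, r=T, s=T, t=F, u=F.)
Total: 10 + 14 = 24.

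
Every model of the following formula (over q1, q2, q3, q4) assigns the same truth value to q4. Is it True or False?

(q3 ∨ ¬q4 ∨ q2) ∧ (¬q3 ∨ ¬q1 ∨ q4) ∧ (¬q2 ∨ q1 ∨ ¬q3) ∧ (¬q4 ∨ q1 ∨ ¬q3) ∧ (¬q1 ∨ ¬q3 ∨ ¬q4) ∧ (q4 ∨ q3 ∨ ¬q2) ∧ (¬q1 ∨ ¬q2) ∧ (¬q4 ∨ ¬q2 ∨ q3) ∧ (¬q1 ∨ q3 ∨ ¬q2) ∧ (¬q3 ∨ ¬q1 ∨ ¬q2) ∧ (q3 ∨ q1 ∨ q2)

False

Suppose q4 = True.
Branch on q3: set q3 = True.
Unit clause (q1) forces q1 = True.
That conflicts with the unit clause (¬q1).
Backtrack on q3: now try q3 = False.
Unit clause (q2) forces q2 = True.
That conflicts with the unit clause (¬q2).
Neither q3 = True nor q3 = False works.
So every satisfying assignment has q4 = False.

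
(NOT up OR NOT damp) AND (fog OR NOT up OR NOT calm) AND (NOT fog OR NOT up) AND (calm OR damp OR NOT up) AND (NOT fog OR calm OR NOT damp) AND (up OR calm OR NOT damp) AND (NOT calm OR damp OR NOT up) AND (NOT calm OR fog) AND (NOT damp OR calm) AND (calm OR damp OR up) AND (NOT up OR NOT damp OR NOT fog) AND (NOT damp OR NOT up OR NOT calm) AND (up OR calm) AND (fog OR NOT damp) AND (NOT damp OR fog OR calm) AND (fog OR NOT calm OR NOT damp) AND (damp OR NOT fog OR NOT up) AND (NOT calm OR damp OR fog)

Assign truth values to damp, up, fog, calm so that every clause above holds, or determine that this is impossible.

Suppose up = false.
(calm) alone gives calm = true.
(fog) alone gives fog = true.
Every clause is now satisfied; damp is unconstrained.

damp=true,  up=false,  fog=true,  calm=true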